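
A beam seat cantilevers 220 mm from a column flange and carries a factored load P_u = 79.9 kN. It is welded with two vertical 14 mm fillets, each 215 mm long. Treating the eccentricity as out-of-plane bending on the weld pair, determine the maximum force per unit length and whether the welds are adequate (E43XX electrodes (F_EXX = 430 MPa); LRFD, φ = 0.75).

f_max ≈ 1160 N/mm; adequate

L_w = 2 × 215 = 430 mm; section modulus (unit throat) S = 2 × L²/6 = 15410 mm².
Direct shear f_v = P/L_w = 79.9×10³/430 = 185.8 N/mm.
Moment M = P × e = 79.9×10³ × 220 = 17578000 N·mm; bending f_b = M/S = 1141 N/mm.
f_max = √(f_v² + f_b²) = √(185.8² + 1141²) = 1156 N/mm.
φr_n = 0.75 × 0.6 × 430 × (0.707 × 14) = 1915 N/mm → adequate.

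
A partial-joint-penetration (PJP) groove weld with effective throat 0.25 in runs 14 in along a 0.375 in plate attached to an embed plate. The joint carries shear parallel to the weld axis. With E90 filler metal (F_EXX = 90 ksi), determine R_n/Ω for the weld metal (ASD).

Effective throat (given) t_e = 0.25 in.
A_we = 0.25 × 14 = 3.5 in².
F_nw = 0.6 F_EXX = 54 ksi.
R_n/Ω = (54 × 3.5) / 2.0 = 94.5 kips.

R_n/Ω ≈ 94.5 kips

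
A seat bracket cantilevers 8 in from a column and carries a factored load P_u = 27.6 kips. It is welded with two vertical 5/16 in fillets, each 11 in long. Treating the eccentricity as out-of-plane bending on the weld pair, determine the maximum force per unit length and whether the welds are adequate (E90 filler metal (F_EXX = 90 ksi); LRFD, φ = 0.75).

L_w = 2 × 11 = 22 in; section modulus (unit throat) S = 2 × L²/6 = 40.33 in².
Direct shear f_v = P/L_w = 27.6/22 = 1.255 kip/in.
Moment M = P × e = 27.6 × 8 = 220.8 kip·in; bending f_b = M/S = 5.474 kip/in.
f_max = √(f_v² + f_b²) = √(1.255² + 5.474²) = 5.616 kip/in.
φr_n = 0.75 × 0.6 × 90 × (0.707 × 0.3125) = 8.948 kip/in → adequate.

f_max ≈ 5.62 kip/in; adequate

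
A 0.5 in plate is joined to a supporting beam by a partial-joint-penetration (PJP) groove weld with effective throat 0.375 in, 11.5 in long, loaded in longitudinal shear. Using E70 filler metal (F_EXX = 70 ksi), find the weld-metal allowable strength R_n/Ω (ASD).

Effective throat (given) t_e = 0.375 in.
A_we = 0.375 × 11.5 = 4.312 in².
F_nw = 0.6 F_EXX = 42 ksi.
R_n/Ω = (42 × 4.312) / 2.0 = 90.56 kips.

R_n/Ω ≈ 90.6 kips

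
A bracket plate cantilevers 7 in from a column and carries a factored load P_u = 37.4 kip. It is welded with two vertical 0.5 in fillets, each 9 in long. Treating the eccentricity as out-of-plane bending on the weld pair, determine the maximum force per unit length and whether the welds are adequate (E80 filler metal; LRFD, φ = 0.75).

E80XX → F_EXX = 80 ksi.
L_w = 2 × 9 = 18 in; section modulus (unit throat) S = 2 × L²/6 = 27 in².
Direct shear f_v = P/L_w = 37.4/18 = 2.078 kip/in.
Moment M = P × e = 37.4 × 7 = 261.8 kip·in; bending f_b = M/S = 9.696 kip/in.
f_max = √(f_v² + f_b²) = √(2.078² + 9.696²) = 9.916 kip/in.
φr_n = 0.75 × 0.6 × 80 × (0.707 × 0.5) = 12.73 kip/in → adequate.

f_max ≈ 9.92 kip/in; adequate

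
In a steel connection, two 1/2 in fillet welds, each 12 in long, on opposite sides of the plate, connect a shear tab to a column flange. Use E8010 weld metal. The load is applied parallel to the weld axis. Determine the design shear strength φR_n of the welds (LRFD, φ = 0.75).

φR_n ≈ 305 kips

E80XX → F_EXX = 80 ksi.
Effective throat t_e = 0.707 × 0.5 = 0.3535 in.
Total length L = 24 in; A_we = 0.3535 × 24 = 8.484 in².
F_nw = 0.6 F_EXX = 0.6 × 80 = 48 ksi.
φR_n = 0.75 × 48 × 8.484 = 305.4 kips.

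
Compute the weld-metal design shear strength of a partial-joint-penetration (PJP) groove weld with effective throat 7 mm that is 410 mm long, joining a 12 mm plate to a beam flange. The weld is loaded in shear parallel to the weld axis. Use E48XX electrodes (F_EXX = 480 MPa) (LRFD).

Effective throat (given) t_e = 7 mm.
A_we = 7 × 410 = 2870 mm².
F_nw = 0.6 F_EXX = 288 MPa.
φR_n = 0.75 × 288 × 2870 × 10⁻³ = 619.9 kN.

φR_n ≈ 620 kN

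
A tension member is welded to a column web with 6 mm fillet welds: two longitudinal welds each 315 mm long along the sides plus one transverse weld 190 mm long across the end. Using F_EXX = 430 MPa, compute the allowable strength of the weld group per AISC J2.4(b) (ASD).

t_e = 0.707 × 6 = 4.242 mm.
R_nwl = 0.6 × 430 × 4.242 × 630 × 10⁻³ = 689.5 kN (longitudinal, 2 welds).
R_nwt = 0.6 × 430 × 4.242 × 190 × 10⁻³ = 207.9 kN (transverse, base value).
(i) R_nwl + R_nwt = 897.4 kN; (ii) 0.85 R_nwl + 1.5 R_nwt = 898 kN.
R_n = max = 898 kN [governs: (ii)]; R_n/Ω = 449 kN.

R_n/Ω ≈ 449 kN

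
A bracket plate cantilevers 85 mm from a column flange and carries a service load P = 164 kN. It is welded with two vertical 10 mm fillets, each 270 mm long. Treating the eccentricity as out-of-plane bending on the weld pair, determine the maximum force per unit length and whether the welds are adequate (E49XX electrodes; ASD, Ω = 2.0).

E49XX → F_EXX = 490 MPa.
L_w = 2 × 270 = 540 mm; section modulus (unit throat) S = 2 × L²/6 = 24300 mm².
Direct shear f_v = P/L_w = 164×10³/540 = 303.7 N/mm.
Moment M = P × e = 164×10³ × 85 = 13940000 N·mm; bending f_b = M/S = 573.7 N/mm.
f_max = √(f_v² + f_b²) = √(303.7² + 573.7²) = 649.1 N/mm.
r_n/Ω = (1/2.0) × 0.6 × 490 × (0.707 × 10) = 1039 N/mm → adequate.

f_max ≈ 649 N/mm; adequate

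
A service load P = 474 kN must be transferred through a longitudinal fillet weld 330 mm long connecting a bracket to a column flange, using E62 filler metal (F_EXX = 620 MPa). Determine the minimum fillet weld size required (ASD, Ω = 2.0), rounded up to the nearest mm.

w = 11 mm

Total weld length L = 330 mm.
Required throat t_e = P × Ω / (0.6 F_EXX × L) = 474 × 2.0 / (0.6 × 620 × 330 × 10⁻³) = 7.722 mm.
Required leg w = t_e / 0.707 = 10.92 mm → use 11 mm.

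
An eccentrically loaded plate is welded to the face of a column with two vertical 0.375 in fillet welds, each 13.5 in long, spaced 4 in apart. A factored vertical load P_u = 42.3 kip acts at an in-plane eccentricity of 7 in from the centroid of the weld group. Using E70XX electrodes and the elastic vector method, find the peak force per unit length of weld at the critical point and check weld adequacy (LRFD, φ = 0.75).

f_max ≈ 4.71 kip/in; adequate

E70XX → F_EXX = 70 ksi.
Total weld length L_w = 27 in. Treat welds as unit-width lines.
Polar moment about centroid: J = 2[d³/12 + d(b/2)²] = 2[13.5³/12 + 13.5×2²] = 518.1 in³.
Direct shear f_v = P/L_w = 42.3 / 27 = 1.567 kip/in (vertical).
Torsion M = P·e = 42.3 × 7 = 296.1 kip·in.
Critical point at (x, y) = (2, 6.75) from centroid. f_tx = M·y/J = 3.858 kip/in; f_ty = M·x/J = 1.143 kip/in.
Resultant f_max = √[f_tx² + (f_v + f_ty)²] = √[3.858² + (1.567 + 1.143)²] = 4.715 kip/in.
Capacity per unit length: φr_n = 0.75 × 0.6 × 70 × (0.707 × 0.375) = 8.351 kip/in.
4.715 ≤ 8.351 → adequate.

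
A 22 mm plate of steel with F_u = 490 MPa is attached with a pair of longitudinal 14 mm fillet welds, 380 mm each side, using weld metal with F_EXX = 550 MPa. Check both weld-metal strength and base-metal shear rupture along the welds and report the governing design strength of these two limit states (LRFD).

φR_n ≈ 1860 kN (weld metal governs)

t_e = 0.707 × 14 = 9.898 mm; L = 760 mm.
Weld metal: φR_n = 0.75 × 0.6 × 550 × 9.898 × 760 × 10⁻³ = 1862 kN.
Base metal (shear rupture): φR_n = 0.75 × 0.6 × 490 × 22 × 760 × 10⁻³ = 3687 kN.
Governing: weld metal.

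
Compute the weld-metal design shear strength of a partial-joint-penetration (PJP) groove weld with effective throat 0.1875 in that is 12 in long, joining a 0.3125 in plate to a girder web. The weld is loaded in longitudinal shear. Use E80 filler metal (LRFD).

φR_n ≈ 81 kips

E80XX → F_EXX = 80 ksi.
Effective throat (given) t_e = 0.1875 in.
A_we = 0.1875 × 12 = 2.25 in².
F_nw = 0.6 F_EXX = 48 ksi.
φR_n = 0.75 × 48 × 2.25 = 81 kips.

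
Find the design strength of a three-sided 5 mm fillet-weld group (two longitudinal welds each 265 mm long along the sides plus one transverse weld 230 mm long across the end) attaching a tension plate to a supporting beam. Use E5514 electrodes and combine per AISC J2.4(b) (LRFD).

φR_n ≈ 696 kN

E55XX → F_EXX = 550 MPa.
t_e = 0.707 × 5 = 3.535 mm.
R_nwl = 0.6 × 550 × 3.535 × 530 × 10⁻³ = 618.3 kN (longitudinal, 2 welds).
R_nwt = 0.6 × 550 × 3.535 × 230 × 10⁻³ = 268.3 kN (transverse, base value).
(i) R_nwl + R_nwt = 886.6 kN; (ii) 0.85 R_nwl + 1.5 R_nwt = 928 kN.
R_n = max = 928 kN [governs: (ii)]; φR_n = 696 kN.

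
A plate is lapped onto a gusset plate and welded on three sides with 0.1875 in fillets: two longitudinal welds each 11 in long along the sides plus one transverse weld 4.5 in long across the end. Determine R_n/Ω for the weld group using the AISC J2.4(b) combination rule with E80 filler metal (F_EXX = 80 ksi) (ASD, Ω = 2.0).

t_e = 0.707 × 0.1875 = 0.1326 in.
R_nwl = 0.6 × 80 × 0.1326 × 22 = 140 kip (longitudinal, 2 welds).
R_nwt = 0.6 × 80 × 0.1326 × 4.5 = 28.63 kip (transverse, base value).
(i) R_nwl + R_nwt = 168.6 kip; (ii) 0.85 R_nwl + 1.5 R_nwt = 161.9 kip.
R_n = max = 168.6 kip [governs: (i)]; R_n/Ω = 84.31 kip.

R_n/Ω ≈ 84.3 kip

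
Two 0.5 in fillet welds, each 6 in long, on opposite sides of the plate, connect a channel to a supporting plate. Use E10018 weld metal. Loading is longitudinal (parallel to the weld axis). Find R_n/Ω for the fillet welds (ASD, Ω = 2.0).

R_n/Ω ≈ 127 kips

E100XX → F_EXX = 100 ksi.
Effective throat t_e = 0.707 × 0.5 = 0.3535 in.
Total length L = 12 in; A_we = 0.3535 × 12 = 4.242 in².
F_nw = 0.6 F_EXX = 0.6 × 100 = 60 ksi.
R_n = 60 × 4.242 = 254.5 kips; R_n/Ω = 254.5/2.0 = 127.3 kips.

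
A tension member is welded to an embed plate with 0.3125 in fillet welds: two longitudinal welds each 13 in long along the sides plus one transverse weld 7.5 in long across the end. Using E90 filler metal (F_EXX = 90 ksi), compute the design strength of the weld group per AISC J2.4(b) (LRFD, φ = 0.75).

t_e = 0.707 × 0.3125 = 0.2209 in.
R_nwl = 0.6 × 90 × 0.2209 × 26 = 310.2 kips (longitudinal, 2 welds).
R_nwt = 0.6 × 90 × 0.2209 × 7.5 = 89.48 kips (transverse, base value).
(i) R_nwl + R_nwt = 399.7 kips; (ii) 0.85 R_nwl + 1.5 R_nwt = 397.9 kips.
R_n = max = 399.7 kips [governs: (i)]; φR_n = 299.8 kips.

φR_n ≈ 300 kips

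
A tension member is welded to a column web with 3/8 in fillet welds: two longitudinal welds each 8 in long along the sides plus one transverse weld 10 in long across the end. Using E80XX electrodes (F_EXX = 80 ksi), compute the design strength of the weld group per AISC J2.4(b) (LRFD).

t_e = 0.707 × 0.375 = 0.2651 in.
R_nwl = 0.6 × 80 × 0.2651 × 16 = 203.6 kips (longitudinal, 2 welds).
R_nwt = 0.6 × 80 × 0.2651 × 10 = 127.3 kips (transverse, base value).
(i) R_nwl + R_nwt = 330.9 kips; (ii) 0.85 R_nwl + 1.5 R_nwt = 364 kips.
R_n = max = 364 kips [governs: (ii)]; φR_n = 273 kips.

φR_n ≈ 273 kips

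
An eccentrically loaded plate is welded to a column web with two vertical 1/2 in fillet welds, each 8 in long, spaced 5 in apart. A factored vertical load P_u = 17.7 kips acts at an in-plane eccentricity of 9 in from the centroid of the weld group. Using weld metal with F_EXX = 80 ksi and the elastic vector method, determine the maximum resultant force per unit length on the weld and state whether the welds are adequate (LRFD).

Total weld length L_w = 16 in. Treat welds as unit-width lines.
Polar moment about centroid: J = 2[d³/12 + d(b/2)²] = 2[8³/12 + 8×2.5²] = 185.3 in³.
Direct shear f_v = P/L_w = 17.7 / 16 = 1.106 kip/in (vertical).
Torsion M = P·e = 17.7 × 9 = 159.3 kip·in.
Critical point at (x, y) = (2.5, 4) from centroid. f_tx = M·y/J = 3.438 kip/in; f_ty = M·x/J = 2.149 kip/in.
Resultant f_max = √[f_tx² + (f_v + f_ty)²] = √[3.438² + (1.106 + 2.149)²] = 4.735 kip/in.
Capacity per unit length: φr_n = 0.75 × 0.6 × 80 × (0.707 × 0.5) = 12.73 kip/in.
4.735 ≤ 12.73 → adequate.

f_max ≈ 4.73 kip/in; adequate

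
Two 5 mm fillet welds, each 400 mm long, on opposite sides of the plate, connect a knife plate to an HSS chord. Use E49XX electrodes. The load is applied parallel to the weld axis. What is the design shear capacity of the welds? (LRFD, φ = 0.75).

E49XX → F_EXX = 490 MPa.
Effective throat t_e = 0.707 × 5 = 3.535 mm.
Total length L = 800 mm; A_we = 3.535 × 800 = 2828 mm².
F_nw = 0.6 F_EXX = 0.6 × 490 = 294 MPa.
φR_n = 0.75 × 294 × 2828 × 10⁻³ = 623.6 kN.

φR_n ≈ 624 kN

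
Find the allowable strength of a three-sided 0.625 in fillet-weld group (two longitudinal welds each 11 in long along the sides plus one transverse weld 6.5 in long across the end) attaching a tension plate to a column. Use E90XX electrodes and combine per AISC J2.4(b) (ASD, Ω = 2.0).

R_n/Ω ≈ 340 kip

E90XX → F_EXX = 90 ksi.
t_e = 0.707 × 0.625 = 0.4419 in.
R_nwl = 0.6 × 90 × 0.4419 × 22 = 524.9 kip (longitudinal, 2 welds).
R_nwt = 0.6 × 90 × 0.4419 × 6.5 = 155.1 kip (transverse, base value).
(i) R_nwl + R_nwt = 680 kip; (ii) 0.85 R_nwl + 1.5 R_nwt = 678.9 kip.
R_n = max = 680 kip [governs: (i)]; R_n/Ω = 340 kip.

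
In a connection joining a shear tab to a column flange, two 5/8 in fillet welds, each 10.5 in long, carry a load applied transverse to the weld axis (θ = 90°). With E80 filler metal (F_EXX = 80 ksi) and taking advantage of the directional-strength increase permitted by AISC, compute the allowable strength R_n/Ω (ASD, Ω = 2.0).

t_e = 0.707 × 0.625 = 0.4419 in; A_we = 0.4419 × 21 = 9.279 in².
Directional factor: 1.0 + 0.5 sin^1.5(90°) = 1.5.
F_nw = 0.6 × 80 × 1.5 = 72 ksi.
R_n/Ω = (72 × 9.279) / 2.0 = 334.1 kip.

R_n/Ω ≈ 334 kip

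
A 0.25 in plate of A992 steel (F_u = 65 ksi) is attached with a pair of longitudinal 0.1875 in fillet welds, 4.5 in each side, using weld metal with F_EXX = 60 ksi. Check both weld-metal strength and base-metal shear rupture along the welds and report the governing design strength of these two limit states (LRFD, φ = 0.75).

t_e = 0.707 × 0.1875 = 0.1326 in; L = 9 in.
Weld metal: φR_n = 0.75 × 0.6 × 60 × 0.1326 × 9 = 32.21 kip.
Base metal (shear rupture): φR_n = 0.75 × 0.6 × 65 × 0.25 × 9 = 65.81 kip.
Governing: weld metal.

φR_n ≈ 32.2 kip (weld metal governs)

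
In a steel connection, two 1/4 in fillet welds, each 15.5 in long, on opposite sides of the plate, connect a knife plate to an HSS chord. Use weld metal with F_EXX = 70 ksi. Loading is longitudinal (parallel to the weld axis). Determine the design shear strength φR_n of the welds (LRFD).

φR_n ≈ 173 kip

Effective throat t_e = 0.707 × 0.25 = 0.1767 in.
Total length L = 31 in; A_we = 0.1767 × 31 = 5.479 in².
F_nw = 0.6 F_EXX = 0.6 × 70 = 42 ksi.
φR_n = 0.75 × 42 × 5.479 = 172.6 kip.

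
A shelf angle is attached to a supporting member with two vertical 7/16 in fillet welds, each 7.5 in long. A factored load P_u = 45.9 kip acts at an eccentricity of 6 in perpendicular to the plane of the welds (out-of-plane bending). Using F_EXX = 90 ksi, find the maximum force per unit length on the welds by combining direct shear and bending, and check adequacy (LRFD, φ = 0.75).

L_w = 2 × 7.5 = 15 in; section modulus (unit throat) S = 2 × L²/6 = 18.75 in².
Direct shear f_v = P/L_w = 45.9/15 = 3.06 kip/in.
Moment M = P × e = 45.9 × 6 = 275.4 kip·in; bending f_b = M/S = 14.69 kip/in.
f_max = √(f_v² + f_b²) = √(3.06² + 14.69²) = 15 kip/in.
φr_n = 0.75 × 0.6 × 90 × (0.707 × 0.4375) = 12.53 kip/in → NOT adequate.

f_max ≈ 15 kip/in; NOT adequate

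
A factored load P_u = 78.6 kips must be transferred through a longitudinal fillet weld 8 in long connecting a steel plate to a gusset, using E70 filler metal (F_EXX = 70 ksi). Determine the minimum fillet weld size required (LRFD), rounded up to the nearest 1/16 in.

Total weld length L = 8 in.
Required throat t_e = P_u / (φ × 0.6 F_EXX × L) = 78.6 / (0.75 × 0.6 × 70 × 8) = 0.3119 in.
Required leg w = t_e / 0.707 = 0.4412 in → use 1/2 in.

w = 1/2 in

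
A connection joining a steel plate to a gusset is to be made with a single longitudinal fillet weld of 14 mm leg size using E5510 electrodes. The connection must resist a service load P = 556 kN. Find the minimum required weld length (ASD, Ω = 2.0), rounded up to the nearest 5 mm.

E55XX → F_EXX = 550 MPa.
Throat t_e = 0.707 × 14 = 9.898 mm.
r_n/Ω = (0.6 × 550 × 9.898) / 2.0 = 1633 N/mm = 1.633 kN/mm.
L_req = P / (r_n/Ω) = 556 / 1.633 = 340.4 mm total.
Round up → use L = 345 mm.

L = 345 mm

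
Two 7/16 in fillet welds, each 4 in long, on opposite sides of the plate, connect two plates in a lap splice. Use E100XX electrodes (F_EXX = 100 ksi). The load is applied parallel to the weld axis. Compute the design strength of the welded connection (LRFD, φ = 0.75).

φR_n ≈ 111 kip

Effective throat t_e = 0.707 × 0.4375 = 0.3093 in.
Total length L = 8 in; A_we = 0.3093 × 8 = 2.474 in².
F_nw = 0.6 F_EXX = 0.6 × 100 = 60 ksi.
φR_n = 0.75 × 60 × 2.474 = 111.4 kip.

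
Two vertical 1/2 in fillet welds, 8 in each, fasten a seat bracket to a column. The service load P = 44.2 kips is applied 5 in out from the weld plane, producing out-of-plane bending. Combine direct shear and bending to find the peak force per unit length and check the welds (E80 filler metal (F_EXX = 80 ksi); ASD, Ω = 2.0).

L_w = 2 × 8 = 16 in; section modulus (unit throat) S = 2 × L²/6 = 21.33 in².
Direct shear f_v = P/L_w = 44.2/16 = 2.763 kip/in.
Moment M = P × e = 44.2 × 5 = 221 kip·in; bending f_b = M/S = 10.36 kip/in.
f_max = √(f_v² + f_b²) = √(2.763² + 10.36²) = 10.72 kip/in.
r_n/Ω = (1/2.0) × 0.6 × 80 × (0.707 × 0.5) = 8.484 kip/in → NOT adequate.

f_max ≈ 10.7 kip/in; NOT adequate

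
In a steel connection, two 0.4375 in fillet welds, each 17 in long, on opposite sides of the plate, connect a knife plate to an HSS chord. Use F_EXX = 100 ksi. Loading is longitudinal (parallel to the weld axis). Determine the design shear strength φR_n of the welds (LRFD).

φR_n ≈ 473 kips

Effective throat t_e = 0.707 × 0.4375 = 0.3093 in.
Total length L = 34 in; A_we = 0.3093 × 34 = 10.52 in².
F_nw = 0.6 F_EXX = 0.6 × 100 = 60 ksi.
φR_n = 0.75 × 60 × 10.52 = 473.2 kips.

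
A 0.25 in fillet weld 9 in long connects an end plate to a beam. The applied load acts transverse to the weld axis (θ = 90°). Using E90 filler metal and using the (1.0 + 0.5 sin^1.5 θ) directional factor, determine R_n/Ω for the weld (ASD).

R_n/Ω ≈ 64.4 kip

E90XX → F_EXX = 90 ksi.
t_e = 0.707 × 0.25 = 0.1767 in; A_we = 0.1767 × 9 = 1.591 in².
Directional factor: 1.0 + 0.5 sin^1.5(90°) = 1.5.
F_nw = 0.6 × 90 × 1.5 = 81 ksi.
R_n/Ω = (81 × 1.591) / 2.0 = 64.43 kip.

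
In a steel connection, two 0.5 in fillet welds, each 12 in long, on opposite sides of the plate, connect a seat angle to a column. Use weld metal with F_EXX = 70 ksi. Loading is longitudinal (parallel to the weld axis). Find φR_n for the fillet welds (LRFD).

φR_n ≈ 267 kips

Effective throat t_e = 0.707 × 0.5 = 0.3535 in.
Total length L = 24 in; A_we = 0.3535 × 24 = 8.484 in².
F_nw = 0.6 F_EXX = 0.6 × 70 = 42 ksi.
φR_n = 0.75 × 42 × 8.484 = 267.2 kips.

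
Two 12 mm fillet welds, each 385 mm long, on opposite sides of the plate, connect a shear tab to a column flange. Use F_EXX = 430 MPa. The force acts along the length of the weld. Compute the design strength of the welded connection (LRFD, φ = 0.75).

Effective throat t_e = 0.707 × 12 = 8.484 mm.
Total length L = 770 mm; A_we = 8.484 × 770 = 6533 mm².
F_nw = 0.6 F_EXX = 0.6 × 430 = 258 MPa.
φR_n = 0.75 × 258 × 6533 × 10⁻³ = 1264 kN.

φR_n ≈ 1260 kN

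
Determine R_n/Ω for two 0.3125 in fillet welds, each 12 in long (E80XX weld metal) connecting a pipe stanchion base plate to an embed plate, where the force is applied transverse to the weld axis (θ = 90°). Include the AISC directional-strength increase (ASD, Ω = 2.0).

E80XX → F_EXX = 80 ksi.
t_e = 0.707 × 0.3125 = 0.2209 in; A_we = 0.2209 × 24 = 5.302 in².
Directional factor: 1.0 + 0.5 sin^1.5(90°) = 1.5.
F_nw = 0.6 × 80 × 1.5 = 72 ksi.
R_n/Ω = (72 × 5.302) / 2.0 = 190.9 kip.

R_n/Ω ≈ 191 kip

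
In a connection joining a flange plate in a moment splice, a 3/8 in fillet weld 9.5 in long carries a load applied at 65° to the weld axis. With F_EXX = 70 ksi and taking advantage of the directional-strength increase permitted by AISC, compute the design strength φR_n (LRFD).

φR_n ≈ 114 kips

t_e = 0.707 × 0.375 = 0.2651 in; A_we = 0.2651 × 9.5 = 2.519 in².
Directional factor: 1.0 + 0.5 sin^1.5(65°) = 1.431.
F_nw = 0.6 × 70 × 1.431 = 60.12 ksi.
φR_n = 0.75 × 60.12 × 2.519 = 113.6 kips.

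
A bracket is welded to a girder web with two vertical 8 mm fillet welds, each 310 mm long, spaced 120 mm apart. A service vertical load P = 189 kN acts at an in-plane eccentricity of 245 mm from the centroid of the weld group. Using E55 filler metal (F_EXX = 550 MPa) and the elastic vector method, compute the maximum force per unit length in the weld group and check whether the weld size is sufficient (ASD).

f_max ≈ 1210 N/mm; NOT adequate

Total weld length L_w = 620 mm. Treat welds as unit-width lines.
Polar moment about centroid: J = 2[d³/12 + d(b/2)²] = 2[310³/12 + 310×60²] = 7197000 mm³.
Direct shear f_v = P/L_w = 189×10³ / 620 = 304.8 N/mm (vertical).
Torsion M = P·e = 189×10³ × 245 = 46305000 N·mm.
Critical point at (x, y) = (60, 155) from centroid. f_tx = M·y/J = 997.2 N/mm; f_ty = M·x/J = 386 N/mm.
Resultant f_max = √[f_tx² + (f_v + f_ty)²] = √[997.2² + (304.8 + 386)²] = 1213 N/mm.
Capacity per unit length: r_n/Ω = (1/2.0) × 0.6 × 550 × (0.707 × 8) = 933.2 N/mm.
1213 > 933.2 → NOT adequate.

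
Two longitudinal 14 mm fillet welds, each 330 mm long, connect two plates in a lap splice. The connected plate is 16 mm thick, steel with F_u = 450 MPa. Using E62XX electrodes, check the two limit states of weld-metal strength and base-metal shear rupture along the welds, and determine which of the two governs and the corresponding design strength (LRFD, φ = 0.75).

φR_n ≈ 1820 kN (weld metal governs)

E62XX → F_EXX = 620 MPa.
t_e = 0.707 × 14 = 9.898 mm; L = 660 mm.
Weld metal: φR_n = 0.75 × 0.6 × 620 × 9.898 × 660 × 10⁻³ = 1823 kN.
Base metal (shear rupture): φR_n = 0.75 × 0.6 × 450 × 16 × 660 × 10⁻³ = 2138 kN.
Governing: weld metal.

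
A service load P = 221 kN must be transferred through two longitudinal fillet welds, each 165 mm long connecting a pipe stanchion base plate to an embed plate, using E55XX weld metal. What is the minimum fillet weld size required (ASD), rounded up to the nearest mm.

w = 6 mm

E55XX → F_EXX = 550 MPa.
Total weld length L = 330 mm.
Required throat t_e = P × Ω / (0.6 F_EXX × L) = 221 × 2.0 / (0.6 × 550 × 330 × 10⁻³) = 4.059 mm.
Required leg w = t_e / 0.707 = 5.741 mm → use 6 mm.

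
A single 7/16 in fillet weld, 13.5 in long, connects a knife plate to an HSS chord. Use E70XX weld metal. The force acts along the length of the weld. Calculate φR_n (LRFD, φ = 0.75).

φR_n ≈ 132 kips

E70XX → F_EXX = 70 ksi.
Effective throat t_e = 0.707 × 0.4375 = 0.3093 in.
Total length L = 13.5 in; A_we = 0.3093 × 13.5 = 4.176 in².
F_nw = 0.6 F_EXX = 0.6 × 70 = 42 ksi.
φR_n = 0.75 × 42 × 4.176 = 131.5 kips.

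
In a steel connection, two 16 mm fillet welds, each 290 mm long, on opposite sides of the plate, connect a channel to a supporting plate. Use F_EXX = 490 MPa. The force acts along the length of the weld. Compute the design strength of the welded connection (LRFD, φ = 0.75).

Effective throat t_e = 0.707 × 16 = 11.31 mm.
Total length L = 580 mm; A_we = 11.31 × 580 = 6561 mm².
F_nw = 0.6 F_EXX = 0.6 × 490 = 294 MPa.
φR_n = 0.75 × 294 × 6561 × 10⁻³ = 1447 kN.

φR_n ≈ 1450 kN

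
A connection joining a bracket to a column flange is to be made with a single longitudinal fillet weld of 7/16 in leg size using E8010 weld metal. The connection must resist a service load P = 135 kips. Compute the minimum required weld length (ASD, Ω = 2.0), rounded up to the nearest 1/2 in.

L = 18.5 in

E80XX → F_EXX = 80 ksi.
Throat t_e = 0.707 × 0.4375 = 0.3093 in.
r_n/Ω = (0.6 × 80 × 0.3093) / 2.0 = 7.423 kip/in.
L_req = P / (r_n/Ω) = 135 / 7.423 = 18.19 in total.
Round up → use L = 18.5 in.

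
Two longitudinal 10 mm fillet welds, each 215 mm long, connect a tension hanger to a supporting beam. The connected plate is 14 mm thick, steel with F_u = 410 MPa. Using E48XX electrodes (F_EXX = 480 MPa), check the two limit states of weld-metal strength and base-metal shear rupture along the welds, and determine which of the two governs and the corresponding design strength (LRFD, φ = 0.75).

t_e = 0.707 × 10 = 7.07 mm; L = 430 mm.
Weld metal: φR_n = 0.75 × 0.6 × 480 × 7.07 × 430 × 10⁻³ = 656.7 kN.
Base metal (shear rupture): φR_n = 0.75 × 0.6 × 410 × 14 × 430 × 10⁻³ = 1111 kN.
Governing: weld metal.

φR_n ≈ 657 kN (weld metal governs)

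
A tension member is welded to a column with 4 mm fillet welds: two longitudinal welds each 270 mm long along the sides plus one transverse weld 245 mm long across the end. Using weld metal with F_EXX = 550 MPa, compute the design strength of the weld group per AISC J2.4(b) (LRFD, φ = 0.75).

φR_n ≈ 578 kN

t_e = 0.707 × 4 = 2.828 mm.
R_nwl = 0.6 × 550 × 2.828 × 540 × 10⁻³ = 503.9 kN (longitudinal, 2 welds).
R_nwt = 0.6 × 550 × 2.828 × 245 × 10⁻³ = 228.6 kN (transverse, base value).
(i) R_nwl + R_nwt = 732.6 kN; (ii) 0.85 R_nwl + 1.5 R_nwt = 771.3 kN.
R_n = max = 771.3 kN [governs: (ii)]; φR_n = 578.5 kN.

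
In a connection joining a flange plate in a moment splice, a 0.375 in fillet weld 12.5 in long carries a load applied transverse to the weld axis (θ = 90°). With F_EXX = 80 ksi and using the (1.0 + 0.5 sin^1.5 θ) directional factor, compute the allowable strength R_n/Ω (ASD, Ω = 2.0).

R_n/Ω ≈ 119 kips

t_e = 0.707 × 0.375 = 0.2651 in; A_we = 0.2651 × 12.5 = 3.314 in².
Directional factor: 1.0 + 0.5 sin^1.5(90°) = 1.5.
F_nw = 0.6 × 80 × 1.5 = 72 ksi.
R_n/Ω = (72 × 3.314) / 2.0 = 119.3 kips.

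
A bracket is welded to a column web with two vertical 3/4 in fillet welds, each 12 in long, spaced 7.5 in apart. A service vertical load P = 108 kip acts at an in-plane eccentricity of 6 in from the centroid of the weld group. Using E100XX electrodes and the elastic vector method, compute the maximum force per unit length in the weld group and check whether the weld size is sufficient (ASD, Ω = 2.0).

f_max ≈ 10.4 kip/in; adequate

E100XX → F_EXX = 100 ksi.
Total weld length L_w = 24 in. Treat welds as unit-width lines.
Polar moment about centroid: J = 2[d³/12 + d(b/2)²] = 2[12³/12 + 12×3.75²] = 625.5 in³.
Direct shear f_v = P/L_w = 108 / 24 = 4.5 kip/in (vertical).
Torsion M = P·e = 108 × 6 = 648 kip·in.
Critical point at (x, y) = (3.75, 6) from centroid. f_tx = M·y/J = 6.216 kip/in; f_ty = M·x/J = 3.885 kip/in.
Resultant f_max = √[f_tx² + (f_v + f_ty)²] = √[6.216² + (4.5 + 3.885)²] = 10.44 kip/in.
Capacity per unit length: r_n/Ω = (1/2.0) × 0.6 × 100 × (0.707 × 0.75) = 15.91 kip/in.
10.44 ≤ 15.91 → adequate.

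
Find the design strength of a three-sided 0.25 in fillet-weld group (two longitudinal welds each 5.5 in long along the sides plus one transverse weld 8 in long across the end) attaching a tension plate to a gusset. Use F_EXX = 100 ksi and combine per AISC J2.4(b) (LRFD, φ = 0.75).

t_e = 0.707 × 0.25 = 0.1767 in.
R_nwl = 0.6 × 100 × 0.1767 × 11 = 116.7 kip (longitudinal, 2 welds).
R_nwt = 0.6 × 100 × 0.1767 × 8 = 84.84 kip (transverse, base value).
(i) R_nwl + R_nwt = 201.5 kip; (ii) 0.85 R_nwl + 1.5 R_nwt = 226.4 kip.
R_n = max = 226.4 kip [governs: (ii)]; φR_n = 169.8 kip.

φR_n ≈ 170 kip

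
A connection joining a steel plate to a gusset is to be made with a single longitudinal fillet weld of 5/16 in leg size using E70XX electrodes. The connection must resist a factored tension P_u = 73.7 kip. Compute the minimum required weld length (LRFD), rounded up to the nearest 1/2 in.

E70XX → F_EXX = 70 ksi.
Throat t_e = 0.707 × 0.3125 = 0.2209 in.
φr_n = 0.75 × 0.6 × 70 × 0.2209 = 6.96 kip/in.
L_req = P_u / φr_n = 73.7 / 6.96 = 10.59 in total.
Round up → use L = 11 in.

L = 11 in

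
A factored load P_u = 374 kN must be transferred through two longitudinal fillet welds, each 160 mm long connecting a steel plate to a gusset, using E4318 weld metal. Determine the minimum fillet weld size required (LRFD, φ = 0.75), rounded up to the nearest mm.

w = 9 mm

E43XX → F_EXX = 430 MPa.
Total weld length L = 320 mm.
Required throat t_e = P_u / (φ × 0.6 F_EXX × L) = 374 / (0.75 × 0.6 × 430 × 320 × 10⁻³) = 6.04 mm.
Required leg w = t_e / 0.707 = 8.543 mm → use 9 mm.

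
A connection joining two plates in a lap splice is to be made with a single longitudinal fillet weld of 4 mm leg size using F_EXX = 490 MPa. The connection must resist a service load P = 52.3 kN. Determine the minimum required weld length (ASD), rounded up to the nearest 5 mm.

Throat t_e = 0.707 × 4 = 2.828 mm.
r_n/Ω = (0.6 × 490 × 2.828) / 2.0 = 415.7 N/mm = 0.4157 kN/mm.
L_req = P / (r_n/Ω) = 52.3 / 0.4157 = 125.8 mm total.
Round up → use L = 130 mm.

L = 130 mm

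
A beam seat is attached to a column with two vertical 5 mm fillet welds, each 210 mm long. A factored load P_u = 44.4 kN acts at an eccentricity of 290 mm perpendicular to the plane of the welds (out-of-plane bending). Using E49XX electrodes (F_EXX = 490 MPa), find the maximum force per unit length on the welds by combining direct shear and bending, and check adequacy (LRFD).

f_max ≈ 882 N/mm; NOT adequate

L_w = 2 × 210 = 420 mm; section modulus (unit throat) S = 2 × L²/6 = 14700 mm².
Direct shear f_v = P/L_w = 44.4×10³/420 = 105.7 N/mm.
Moment M = P × e = 44.4×10³ × 290 = 12876000 N·mm; bending f_b = M/S = 875.9 N/mm.
f_max = √(f_v² + f_b²) = √(105.7² + 875.9²) = 882.3 N/mm.
φr_n = 0.75 × 0.6 × 490 × (0.707 × 5) = 779.5 N/mm → NOT adequate.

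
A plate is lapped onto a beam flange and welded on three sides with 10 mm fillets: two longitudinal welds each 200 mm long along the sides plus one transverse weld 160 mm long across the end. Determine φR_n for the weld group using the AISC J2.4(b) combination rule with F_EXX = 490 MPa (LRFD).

t_e = 0.707 × 10 = 7.07 mm.
R_nwl = 0.6 × 490 × 7.07 × 400 × 10⁻³ = 831.4 kN (longitudinal, 2 welds).
R_nwt = 0.6 × 490 × 7.07 × 160 × 10⁻³ = 332.6 kN (transverse, base value).
(i) R_nwl + R_nwt = 1164 kN; (ii) 0.85 R_nwl + 1.5 R_nwt = 1206 kN.
R_n = max = 1206 kN [governs: (ii)]; φR_n = 904.2 kN.

φR_n ≈ 904 kN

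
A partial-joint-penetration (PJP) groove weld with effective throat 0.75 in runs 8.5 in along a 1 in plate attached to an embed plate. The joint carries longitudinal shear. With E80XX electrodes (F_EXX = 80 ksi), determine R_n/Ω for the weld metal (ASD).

R_n/Ω ≈ 153 kip

Effective throat (given) t_e = 0.75 in.
A_we = 0.75 × 8.5 = 6.375 in².
F_nw = 0.6 F_EXX = 48 ksi.
R_n/Ω = (48 × 6.375) / 2.0 = 153 kip.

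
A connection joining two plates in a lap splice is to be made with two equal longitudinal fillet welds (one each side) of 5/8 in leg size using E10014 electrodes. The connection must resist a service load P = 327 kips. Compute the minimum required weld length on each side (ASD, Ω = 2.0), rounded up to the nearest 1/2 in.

E100XX → F_EXX = 100 ksi.
Throat t_e = 0.707 × 0.625 = 0.4419 in.
r_n/Ω = (0.6 × 100 × 0.4419) / 2.0 = 13.26 kip/in.
L_req = P / (r_n/Ω) = 327 / 13.26 = 24.67 in total.
Per side: 24.67 / 2 = 12.33 in.
Round up → use L = 12.5 in on each side.

L = 12.5 in on each side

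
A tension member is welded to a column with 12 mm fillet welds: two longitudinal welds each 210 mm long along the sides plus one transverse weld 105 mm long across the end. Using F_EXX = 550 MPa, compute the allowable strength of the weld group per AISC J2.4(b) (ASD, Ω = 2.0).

R_n/Ω ≈ 735 kN

t_e = 0.707 × 12 = 8.484 mm.
R_nwl = 0.6 × 550 × 8.484 × 420 × 10⁻³ = 1176 kN (longitudinal, 2 welds).
R_nwt = 0.6 × 550 × 8.484 × 105 × 10⁻³ = 294 kN (transverse, base value).
(i) R_nwl + R_nwt = 1470 kN; (ii) 0.85 R_nwl + 1.5 R_nwt = 1440 kN.
R_n = max = 1470 kN [governs: (i)]; R_n/Ω = 734.9 kN.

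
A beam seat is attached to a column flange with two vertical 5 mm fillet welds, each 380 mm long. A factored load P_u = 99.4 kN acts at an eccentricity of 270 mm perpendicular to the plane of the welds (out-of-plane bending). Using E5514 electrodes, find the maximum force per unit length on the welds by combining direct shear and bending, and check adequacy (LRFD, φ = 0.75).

f_max ≈ 573 N/mm; adequate

E55XX → F_EXX = 550 MPa.
L_w = 2 × 380 = 760 mm; section modulus (unit throat) S = 2 × L²/6 = 48130 mm².
Direct shear f_v = P/L_w = 99.4×10³/760 = 130.8 N/mm.
Moment M = P × e = 99.4×10³ × 270 = 26838000 N·mm; bending f_b = M/S = 557.6 N/mm.
f_max = √(f_v² + f_b²) = √(130.8² + 557.6²) = 572.7 N/mm.
φr_n = 0.75 × 0.6 × 550 × (0.707 × 5) = 874.9 N/mm → adequate.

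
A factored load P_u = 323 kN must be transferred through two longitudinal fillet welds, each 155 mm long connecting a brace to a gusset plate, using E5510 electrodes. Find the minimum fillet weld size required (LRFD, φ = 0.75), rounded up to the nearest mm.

w = 6 mm

E55XX → F_EXX = 550 MPa.
Total weld length L = 310 mm.
Required throat t_e = P_u / (φ × 0.6 F_EXX × L) = 323 / (0.75 × 0.6 × 550 × 310 × 10⁻³) = 4.21 mm.
Required leg w = t_e / 0.707 = 5.955 mm → use 6 mm.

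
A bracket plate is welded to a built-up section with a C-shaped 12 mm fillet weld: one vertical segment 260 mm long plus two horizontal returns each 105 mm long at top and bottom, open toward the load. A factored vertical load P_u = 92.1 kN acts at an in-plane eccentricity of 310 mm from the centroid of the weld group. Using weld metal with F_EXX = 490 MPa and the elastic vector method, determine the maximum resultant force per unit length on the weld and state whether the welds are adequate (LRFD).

Total weld length L_w = 470 mm. Treat welds as unit-width lines.
Centroid: x̄ = 2×105×52.5 / 470 = 23.46 mm from the vertical weld.
Polar moment about centroid: J = I_x + I_y = [260³/12 + 2×105×130²] + [260×23.46² + 2(105³/12 + 105×29.04²)] = 5527000 mm³.
Direct shear f_v = P/L_w = 92.1×10³ / 470 = 196 N/mm (vertical).
Torsion M = P·e = 92.1×10³ × 310 = 28551000 N·mm.
Critical point at (x, y) = (81.54, 130) from centroid. f_tx = M·y/J = 671.6 N/mm; f_ty = M·x/J = 421.2 N/mm.
Resultant f_max = √[f_tx² + (f_v + f_ty)²] = √[671.6² + (196 + 421.2)²] = 912.1 N/mm.
Capacity per unit length: φr_n = 0.75 × 0.6 × 490 × (0.707 × 12) = 1871 N/mm.
912.1 ≤ 1871 → adequate.

f_max ≈ 912 N/mm; adequate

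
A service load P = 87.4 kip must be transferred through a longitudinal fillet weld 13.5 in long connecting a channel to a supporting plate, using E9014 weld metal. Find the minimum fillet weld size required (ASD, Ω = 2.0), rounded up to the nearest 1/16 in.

E90XX → F_EXX = 90 ksi.
Total weld length L = 13.5 in.
Required throat t_e = P × Ω / (0.6 F_EXX × L) = 87.4 × 2.0 / (0.6 × 90 × 13.5) = 0.2398 in.
Required leg w = t_e / 0.707 = 0.3392 in → use 3/8 in.

w = 3/8 in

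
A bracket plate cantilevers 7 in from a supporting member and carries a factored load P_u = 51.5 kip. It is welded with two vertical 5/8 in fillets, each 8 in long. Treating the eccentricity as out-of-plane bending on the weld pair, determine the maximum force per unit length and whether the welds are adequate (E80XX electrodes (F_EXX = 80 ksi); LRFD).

f_max ≈ 17.2 kip/in; NOT adequate

L_w = 2 × 8 = 16 in; section modulus (unit throat) S = 2 × L²/6 = 21.33 in².
Direct shear f_v = P/L_w = 51.5/16 = 3.219 kip/in.
Moment M = P × e = 51.5 × 7 = 360.5 kip·in; bending f_b = M/S = 16.9 kip/in.
f_max = √(f_v² + f_b²) = √(3.219² + 16.9²) = 17.2 kip/in.
φr_n = 0.75 × 0.6 × 80 × (0.707 × 0.625) = 15.91 kip/in → NOT adequate.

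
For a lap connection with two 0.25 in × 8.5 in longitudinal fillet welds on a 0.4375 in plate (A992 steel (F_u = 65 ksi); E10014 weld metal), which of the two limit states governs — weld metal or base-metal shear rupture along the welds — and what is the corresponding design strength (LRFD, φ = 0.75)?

φR_n ≈ 135 kips (weld metal governs)

E100XX → F_EXX = 100 ksi.
t_e = 0.707 × 0.25 = 0.1767 in; L = 17 in.
Weld metal: φR_n = 0.75 × 0.6 × 100 × 0.1767 × 17 = 135.2 kips.
Base metal (shear rupture): φR_n = 0.75 × 0.6 × 65 × 0.4375 × 17 = 217.5 kips.
Governing: weld metal.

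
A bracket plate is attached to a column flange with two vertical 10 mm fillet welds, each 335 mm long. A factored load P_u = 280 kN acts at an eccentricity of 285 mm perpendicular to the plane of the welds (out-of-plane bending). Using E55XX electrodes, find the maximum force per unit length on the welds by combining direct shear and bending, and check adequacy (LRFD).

E55XX → F_EXX = 550 MPa.
L_w = 2 × 335 = 670 mm; section modulus (unit throat) S = 2 × L²/6 = 37410 mm².
Direct shear f_v = P/L_w = 280×10³/670 = 417.9 N/mm.
Moment M = P × e = 280×10³ × 285 = 79800000 N·mm; bending f_b = M/S = 2133 N/mm.
f_max = √(f_v² + f_b²) = √(417.9² + 2133²) = 2174 N/mm.
φr_n = 0.75 × 0.6 × 550 × (0.707 × 10) = 1750 N/mm → NOT adequate.

f_max ≈ 2170 N/mm; NOT adequate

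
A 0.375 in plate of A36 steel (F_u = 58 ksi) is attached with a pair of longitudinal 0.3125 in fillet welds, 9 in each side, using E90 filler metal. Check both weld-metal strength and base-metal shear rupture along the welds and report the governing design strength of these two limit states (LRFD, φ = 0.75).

E90XX → F_EXX = 90 ksi.
t_e = 0.707 × 0.3125 = 0.2209 in; L = 18 in.
Weld metal: φR_n = 0.75 × 0.6 × 90 × 0.2209 × 18 = 161.1 kips.
Base metal (shear rupture): φR_n = 0.75 × 0.6 × 58 × 0.375 × 18 = 176.2 kips.
Governing: weld metal.

φR_n ≈ 161 kips (weld metal governs)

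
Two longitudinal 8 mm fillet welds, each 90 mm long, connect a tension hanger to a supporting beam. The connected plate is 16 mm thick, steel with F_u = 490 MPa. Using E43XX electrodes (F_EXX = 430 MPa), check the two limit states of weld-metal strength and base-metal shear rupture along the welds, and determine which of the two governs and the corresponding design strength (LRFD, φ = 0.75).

t_e = 0.707 × 8 = 5.656 mm; L = 180 mm.
Weld metal: φR_n = 0.75 × 0.6 × 430 × 5.656 × 180 × 10⁻³ = 197 kN.
Base metal (shear rupture): φR_n = 0.75 × 0.6 × 490 × 16 × 180 × 10⁻³ = 635 kN.
Governing: weld metal.

φR_n ≈ 197 kN (weld metal governs)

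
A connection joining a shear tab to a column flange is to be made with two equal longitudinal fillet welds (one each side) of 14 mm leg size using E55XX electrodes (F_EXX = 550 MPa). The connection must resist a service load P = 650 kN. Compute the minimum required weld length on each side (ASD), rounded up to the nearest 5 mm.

L = 200 mm on each side

Throat t_e = 0.707 × 14 = 9.898 mm.
r_n/Ω = (0.6 × 550 × 9.898) / 2.0 = 1633 N/mm = 1.633 kN/mm.
L_req = P / (r_n/Ω) = 650 / 1.633 = 398 mm total.
Per side: 398 / 2 = 199 mm.
Round up → use L = 200 mm on each side.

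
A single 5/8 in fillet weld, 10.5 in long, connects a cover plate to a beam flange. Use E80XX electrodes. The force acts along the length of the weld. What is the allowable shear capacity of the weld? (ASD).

R_n/Ω ≈ 111 kips

E80XX → F_EXX = 80 ksi.
Effective throat t_e = 0.707 × 0.625 = 0.4419 in.
Total length L = 10.5 in; A_we = 0.4419 × 10.5 = 4.64 in².
F_nw = 0.6 F_EXX = 0.6 × 80 = 48 ksi.
R_n = 48 × 4.64 = 222.7 kips; R_n/Ω = 222.7/2.0 = 111.4 kips.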